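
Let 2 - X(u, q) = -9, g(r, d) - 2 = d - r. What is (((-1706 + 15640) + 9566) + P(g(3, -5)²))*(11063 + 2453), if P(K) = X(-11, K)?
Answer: 317774676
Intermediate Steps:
g(r, d) = 2 + d - r (g(r, d) = 2 + (d - r) = 2 + d - r)
X(u, q) = 11 (X(u, q) = 2 - 1*(-9) = 2 + 9 = 11)
P(K) = 11
(((-1706 + 15640) + 9566) + P(g(3, -5)²))*(11063 + 2453) = (((-1706 + 15640) + 9566) + 11)*(11063 + 2453) = ((13934 + 9566) + 11)*13516 = (23500 + 11)*13516 = 23511*13516 = 317774676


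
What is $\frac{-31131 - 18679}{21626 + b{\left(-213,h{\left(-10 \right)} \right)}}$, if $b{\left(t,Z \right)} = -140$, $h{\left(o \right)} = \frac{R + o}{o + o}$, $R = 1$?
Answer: $- \frac{24905}{10743} \approx -2.3183$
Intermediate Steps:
$h{\left(o \right)} = \frac{1 + o}{2 o}$ ($h{\left(o \right)} = \frac{1 + o}{o + o} = \frac{1 + o}{2 o}$)
$\frac{-31131 - 18679}{21626 + b{\left(-213,h{\left(-10 \right)} \right)}} = \frac{-31131 - 18679}{21626 - 140} = - \frac{49810}{21486} = \left(-49810\right) \frac{1}{21486} = - \frac{24905}{10743}$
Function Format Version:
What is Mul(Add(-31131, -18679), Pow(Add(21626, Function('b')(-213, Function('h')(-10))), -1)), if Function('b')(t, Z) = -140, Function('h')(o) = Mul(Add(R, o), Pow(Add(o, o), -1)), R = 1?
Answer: Rational(-24905, 10743) ≈ -2.3183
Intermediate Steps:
Function('h')(o) = Mul(Rational(1, 2), Pow(o, -1), Add(1, o)) (Function('h')(o) = Mul(Add(1, o), Pow(Add(o, o), -1)) = Mul(Add(1, o), Pow(Mul(2, o), -1)) = Mul(Add(1, o), Mul(Rational(1, 2), Pow(o, -1))) = Mul(Rational(1, 2), Pow(o, -1), Add(1, o)))
Mul(Add(-31131, -18679), Pow(Add(21626, Function('b')(-213, Function('h')(-10))), -1)) = Mul(Add(-31131, -18679), Pow(Add(21626, -140), -1)) = Mul(-49810, Pow(21486, -1)) = Mul(-49810, Rational(1, 21486)) = Rational(-24905, 10743)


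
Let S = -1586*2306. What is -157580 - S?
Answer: 3499736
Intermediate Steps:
S = -3657316
-157580 - S = -157580 - 1*(-3657316) = -157580 + 3657316 = 3499736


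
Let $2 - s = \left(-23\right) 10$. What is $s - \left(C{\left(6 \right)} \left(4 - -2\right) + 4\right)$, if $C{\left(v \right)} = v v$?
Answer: $12$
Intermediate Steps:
$C{\left(v \right)} = v^{2}$
$s = 232$ ($s = 2 - \left(-23\right) 10 = 2 - -230 = 2 + 230 = 232$)
$s - \left(C{\left(6 \right)} \left(4 - -2\right) + 4\right) = 232 - \left(6^{2} \left(4 - -2\right) + 4\right) = 232 - \left(36 \left(4 + 2\right) + 4\right) = 232 - \left(36 \cdot 6 + 4\right) = 232 - \left(216 + 4\right) = 232 - 220 = 12$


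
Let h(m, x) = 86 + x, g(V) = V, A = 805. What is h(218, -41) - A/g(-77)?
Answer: 610/11 ≈ 55.455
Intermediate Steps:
h(218, -41) - A/g(-77) = (86 - 41) - 805/(-77) = 45 - 805*(-1)/77 = 45 - 1*(-115/11) = 45 + 115/11 = 610/11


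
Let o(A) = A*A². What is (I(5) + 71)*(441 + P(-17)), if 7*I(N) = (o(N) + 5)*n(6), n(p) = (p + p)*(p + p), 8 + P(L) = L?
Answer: 7994272/7 ≈ 1.1420e+6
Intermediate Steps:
P(L) = -8 + L
n(p) = 4*p² (n(p) = (2*p)*(2*p) = 4*p²)
o(A) = A³
I(N) = 720/7 + 144*N³/7 (I(N) = ((N³ + 5)*(4*6²))/7 = ((5 + N³)*(4*36))/7 = ((5 + N³)*144)/7 = (720 + 144*N³)/7 = 720/7 + 144*N³/7)
(I(5) + 71)*(441 + P(-17)) = ((720/7 + (144/7)*5³) + 71)*(441 + (-8 - 17)) = ((720/7 + (144/7)*125) + 71)*(441 - 25) = ((720/7 + 18000/7) + 71)*416 = (18720/7 + 71)*416 = (19217/7)*416 = 7994272/7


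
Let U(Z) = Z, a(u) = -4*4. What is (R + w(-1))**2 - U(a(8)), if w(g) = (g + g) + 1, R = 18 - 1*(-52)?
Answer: 4777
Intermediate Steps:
a(u) = -16
R = 70 (R = 18 + 52 = 70)
w(g) = 1 + 2*g (w(g) = 2*g + 1 = 1 + 2*g)
(R + w(-1))**2 - U(a(8)) = (70 + (1 + 2*(-1)))**2 - 1*(-16) = (70 + (1 - 2))**2 + 16 = (70 - 1)**2 + 16 = 69**2 + 16 = 4761 + 16 = 4777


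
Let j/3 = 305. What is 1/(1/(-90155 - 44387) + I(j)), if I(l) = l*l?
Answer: 134542/112641925949 ≈ 1.1944e-6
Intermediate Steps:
j = 915 (j = 3*305 = 915)
I(l) = l²
1/(1/(-90155 - 44387) + I(j)) = 1/(1/(-90155 - 44387) + 915²) = 1/(1/(-134542) + 837225) = 1/(-1/134542 + 837225) = 1/(112641925949/134542) = 134542/112641925949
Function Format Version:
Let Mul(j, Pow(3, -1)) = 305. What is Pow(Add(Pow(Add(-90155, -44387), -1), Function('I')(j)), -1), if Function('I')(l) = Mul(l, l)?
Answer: Rational(134542, 112641925949) ≈ 1.1944e-6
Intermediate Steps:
j = 915 (j = Mul(3, 305) = 915)
Function('I')(l) = Pow(l, 2)
Pow(Add(Pow(Add(-90155, -44387), -1), Function('I')(j)), -1) = Pow(Add(Pow(Add(-90155, -44387), -1), Pow(915, 2)), -1) = Pow(Add(Pow(-134542, -1), 837225), -1) = Pow(Add(Rational(-1, 134542), 837225), -1) = Pow(Rational(112641925949, 134542), -1) = Rational(134542, 112641925949)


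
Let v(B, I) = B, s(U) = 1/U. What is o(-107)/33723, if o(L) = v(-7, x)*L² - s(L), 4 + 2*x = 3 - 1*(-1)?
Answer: -8575300/3608361 ≈ -2.3765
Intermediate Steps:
s(U) = 1/U
x = 0 (x = -2 + (3 - 1*(-1))/2 = -2 + (3 + 1)/2 = -2 + (½)*4 = -2 + 2 = 0)
o(L) = -1/L - 7*L² (o(L) = -7*L² - 1/L = -1/L - 7*L²)
o(-107)/33723 = ((-1 - 7*(-107)³)/(-107))/33723 = -(-1 - 7*(-1225043))/107*(1/33723) = -(-1 + 8575301)/107*(1/33723) = -1/107*8575300*(1/33723) = -8575300/107*1/33723 = -8575300/3608361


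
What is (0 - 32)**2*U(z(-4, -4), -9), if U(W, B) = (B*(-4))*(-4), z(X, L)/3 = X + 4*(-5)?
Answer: -147456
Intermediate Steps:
z(X, L) = -60 + 3*X (z(X, L) = 3*(X + 4*(-5)) = 3*(X - 20) = 3*(-20 + X) = -60 + 3*X)
U(W, B) = 16*B (U(W, B) = -4*B*(-4) = 16*B)
(0 - 32)**2*U(z(-4, -4), -9) = (0 - 32)**2*(16*(-9)) = (-32)**2*(-144) = 1024*(-144) = -147456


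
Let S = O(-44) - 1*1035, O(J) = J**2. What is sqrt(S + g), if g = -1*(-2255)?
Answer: 2*sqrt(789) ≈ 56.178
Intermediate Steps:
g = 2255
S = 901 (S = (-44)**2 - 1*1035 = 1936 - 1035 = 901)
sqrt(S + g) = sqrt(901 + 2255) = sqrt(3156) = 2*sqrt(789)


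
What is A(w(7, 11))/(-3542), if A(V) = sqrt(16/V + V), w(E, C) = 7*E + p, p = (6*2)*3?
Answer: -sqrt(615485)/301070 ≈ -0.0026058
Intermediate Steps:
p = 36 (p = 12*3 = 36)
w(E, C) = 36 + 7*E (w(E, C) = 7*E + 36 = 36 + 7*E)
A(V) = sqrt(V + 16/V)
A(w(7, 11))/(-3542) = sqrt((36 + 7*7) + 16/(36 + 7*7))/(-3542) = sqrt((36 + 49) + 16/(36 + 49))*(-1/3542) = sqrt(85 + 16/85)*(-1/3542) = sqrt(7241/85)*(-1/3542) = (sqrt(615485)/85)*(-1/3542) = -sqrt(615485)/301070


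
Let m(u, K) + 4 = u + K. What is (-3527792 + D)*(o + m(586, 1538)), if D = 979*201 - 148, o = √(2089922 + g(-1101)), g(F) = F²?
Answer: -7062061320 - 3331161*√3302123 ≈ -1.3115e+10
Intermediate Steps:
m(u, K) = -4 + K + u (m(u, K) = -4 + (u + K) = -4 + (K + u) = -4 + K + u)
o = √3302123 (o = √(2089922 + (-1101)²) = √(2089922 + 1212201) = √3302123 ≈ 1817.2)
D = 196631 (D = 196779 - 148 = 196631)
(-3527792 + D)*(o + m(586, 1538)) = (-3527792 + 196631)*(√3302123 + (-4 + 1538 + 586)) = -3331161*(√3302123 + 2120) = -3331161*(2120 + √3302123) = -7062061320 - 3331161*√3302123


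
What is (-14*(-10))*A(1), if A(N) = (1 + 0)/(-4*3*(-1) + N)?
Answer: 140/13 ≈ 10.769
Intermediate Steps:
A(N) = 1/(12 + N) (A(N) = 1/(-12*(-1) + N) = 1/(12 + N))
(-14*(-10))*A(1) = (-14*(-10))/(12 + 1) = 140/13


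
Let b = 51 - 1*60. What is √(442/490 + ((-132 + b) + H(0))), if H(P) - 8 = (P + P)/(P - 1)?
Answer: 6*I*√4495/35 ≈ 11.493*I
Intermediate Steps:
H(P) = 8 + 2*P/(-1 + P) (H(P) = 8 + (P + P)/(P - 1) = 8 + (2*P)/(-1 + P) = 8 + 2*P/(-1 + P))
b = -9 (b = 51 - 60 = -9)
√(442/490 + ((-132 + b) + H(0))) = √(442/490 + ((-132 - 9) + 2*(-4 + 5*0)/(-1 + 0))) = √(442*(1/490) + (-141 + 2*(-4 + 0)/(-1))) = √(221/245 + (-141 + 2*(-1)*(-4))) = √(221/245 + (-141 + 8)) = √(221/245 - 133) = √(-32364/245) = 6*I*√4495/35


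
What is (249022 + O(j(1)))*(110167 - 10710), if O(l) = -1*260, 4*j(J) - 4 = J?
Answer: 24741122234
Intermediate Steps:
j(J) = 1 + J/4
O(l) = -260
(249022 + O(j(1)))*(110167 - 10710) = (249022 - 260)*(110167 - 10710) = 248762*99457 = 24741122234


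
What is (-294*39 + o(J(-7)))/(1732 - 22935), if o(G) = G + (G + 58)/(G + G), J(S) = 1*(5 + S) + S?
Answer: 206599/381654 ≈ 0.54133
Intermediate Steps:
J(S) = 5 + 2*S (J(S) = (5 + S) + S = 5 + 2*S)
o(G) = G + (58 + G)/(2*G) (o(G) = G + (58 + G)/((2*G)) = G + (58 + G)*(1/(2*G)) = G + (58 + G)/(2*G))
(-294*39 + o(J(-7)))/(1732 - 22935) = (-294*39 + (½ + (5 + 2*(-7)) + 29/(5 + 2*(-7))))/(1732 - 22935) = (-11466 + (½ + (5 - 14) + 29/(5 - 14)))/(-21203) = (-11466 + (½ - 9 + 29/(-9)))*(-1/21203) = (-11466 + (½ - 9 + 29*(-⅑)))*(-1/21203) = (-11466 + (½ - 9 - 29/9))*(-1/21203) = (-11466 - 211/18)*(-1/21203) = -206599/18*(-1/21203) = 206599/381654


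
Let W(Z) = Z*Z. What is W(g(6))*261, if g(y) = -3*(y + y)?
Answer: 338256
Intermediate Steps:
g(y) = -6*y
W(Z) = Z²
W(g(6))*261 = (-6*6)²*261 = (-36)²*261 = 1296*261 = 338256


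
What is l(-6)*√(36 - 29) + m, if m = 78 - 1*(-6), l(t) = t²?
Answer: 84 + 36*√7 ≈ 179.25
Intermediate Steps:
m = 84 (m = 78 + 6 = 84)
l(-6)*√(36 - 29) + m = (-6)²*√(36 - 29) + 84 = 36*√7 + 84 = 84 + 36*√7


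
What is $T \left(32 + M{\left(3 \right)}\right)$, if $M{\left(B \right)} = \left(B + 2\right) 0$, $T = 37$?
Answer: $1184$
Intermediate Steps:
$M{\left(B \right)} = 0$ ($M{\left(B \right)} = \left(2 + B\right) 0 = 0$)
$T \left(32 + M{\left(3 \right)}\right) = 37 \left(32 + 0\right) = 37 \cdot 32 = 1184$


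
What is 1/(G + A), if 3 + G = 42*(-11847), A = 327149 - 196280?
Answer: -1/366708 ≈ -2.7270e-6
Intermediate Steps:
A = 130869
G = -497577 (G = -3 + 42*(-11847) = -3 - 497574 = -497577)
1/(G + A) = 1/(-497577 + 130869) = 1/(-366708) = -1/366708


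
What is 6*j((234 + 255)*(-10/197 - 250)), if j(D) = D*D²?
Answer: -83861195689325142864000/7645373 ≈ -1.0969e+16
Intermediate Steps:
j(D) = D³
6*j((234 + 255)*(-10/197 - 250)) = 6*((234 + 255)*(-10/197 - 250))³ = 6*(489*(-10*1/197 - 250))³ = 6*(489*(-10/197 - 250))³ = 6*(489*(-49260/197))³ = 6*(-24088140/197)³ = 6*(-13976865948220857144000/7645373) = -83861195689325142864000/7645373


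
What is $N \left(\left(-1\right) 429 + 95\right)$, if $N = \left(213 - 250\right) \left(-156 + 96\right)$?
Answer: $-741480$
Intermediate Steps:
$N = 2220$ ($N = \left(-37\right) \left(-60\right) = 2220$)
$N \left(\left(-1\right) 429 + 95\right) = 2220 \left(\left(-1\right) 429 + 95\right) = 2220 \left(-429 + 95\right) = 2220 \left(-334\right) = -741480$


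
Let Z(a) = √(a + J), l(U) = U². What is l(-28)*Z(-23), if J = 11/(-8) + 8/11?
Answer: 196*I*√45782/11 ≈ 3812.5*I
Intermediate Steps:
J = -57/88 (J = 11*(-⅛) + 8*(1/11) = -11/8 + 8/11 = -57/88 ≈ -0.64773)
Z(a) = √(-57/88 + a) (Z(a) = √(a - 57/88) = √(-57/88 + a))
l(-28)*Z(-23) = (-28)²*(√(-1254 + 1936*(-23))/44) = 784*(√(-1254 - 44528)/44) = 784*(√(-45782)/44) = 784*((I*√45782)/44) = 784*(I*√45782/44) = 196*I*√45782/11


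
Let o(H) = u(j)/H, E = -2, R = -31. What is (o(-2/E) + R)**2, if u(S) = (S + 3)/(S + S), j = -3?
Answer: 961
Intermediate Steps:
u(S) = (3 + S)/(2*S) (u(S) = (3 + S)/((2*S)) = (3 + S)*(1/(2*S)) = (3 + S)/(2*S))
o(H) = 0 (o(H) = ((1/2)*(3 - 3)/(-3))/H = ((1/2)*(-1/3)*0)/H = 0/H = 0)
(o(-2/E) + R)**2 = (0 - 31)**2 = (-31)**2 = 961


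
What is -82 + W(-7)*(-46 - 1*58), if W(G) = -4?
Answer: 334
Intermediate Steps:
-82 + W(-7)*(-46 - 1*58) = -82 - 4*(-46 - 1*58) = -82 - 4*(-46 - 58) = -82 - 4*(-104) = -82 + 416 = 334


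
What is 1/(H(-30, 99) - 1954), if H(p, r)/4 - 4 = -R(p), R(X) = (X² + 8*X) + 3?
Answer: -1/4590 ≈ -0.00021786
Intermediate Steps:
R(X) = 3 + X² + 8*X
H(p, r) = 4 - 32*p - 4*p² (H(p, r) = 16 + 4*(-(3 + p² + 8*p)) = 16 + 4*(-3 - p² - 8*p) = 16 + (-12 - 32*p - 4*p²) = 4 - 32*p - 4*p²)
1/(H(-30, 99) - 1954) = 1/((4 - 32*(-30) - 4*(-30)²) - 1954) = 1/((4 + 960 - 4*900) - 1954) = 1/((4 + 960 - 3600) - 1954) = 1/(-2636 - 1954) = 1/(-4590) = -1/4590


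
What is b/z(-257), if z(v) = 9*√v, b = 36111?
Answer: -12037*I*√257/771 ≈ -250.28*I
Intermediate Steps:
b/z(-257) = 36111/((9*√(-257))) = 36111/((9*(I*√257))) = 36111/((9*I*√257)) = 36111*(-I*√257/2313) = -12037*I*√257/771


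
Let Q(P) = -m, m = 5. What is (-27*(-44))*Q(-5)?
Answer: -5940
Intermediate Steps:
Q(P) = -5 (Q(P) = -1*5 = -5)
(-27*(-44))*Q(-5) = -27*(-44)*(-5) = 1188*(-5) = -5940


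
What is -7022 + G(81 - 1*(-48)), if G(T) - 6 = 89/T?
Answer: -904975/129 ≈ -7015.3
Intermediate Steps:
G(T) = 6 + 89/T
-7022 + G(81 - 1*(-48)) = -7022 + (6 + 89/(81 - 1*(-48))) = -7022 + (6 + 89/(81 + 48)) = -7022 + (6 + 89/129) = -7022 + 863/129 = -904975/129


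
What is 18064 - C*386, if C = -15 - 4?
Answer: 25398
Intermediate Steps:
C = -19
18064 - C*386 = 18064 - (-19)*386 = 18064 - 1*(-7334) = 18064 + 7334 = 25398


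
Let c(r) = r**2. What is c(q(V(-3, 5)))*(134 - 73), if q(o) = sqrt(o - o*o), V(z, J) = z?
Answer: -732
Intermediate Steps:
q(o) = sqrt(o - o**2)
c(q(V(-3, 5)))*(134 - 73) = (sqrt(-3*(1 - 1*(-3))))**2*(134 - 73) = (sqrt(-3*(1 + 3)))**2*61 = (sqrt(-3*4))**2*61 = (sqrt(-12))**2*61 = (2*I*sqrt(3))**2*61 = -12*61 = -732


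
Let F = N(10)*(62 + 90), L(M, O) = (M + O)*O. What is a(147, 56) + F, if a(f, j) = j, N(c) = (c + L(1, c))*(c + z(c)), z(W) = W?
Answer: 364856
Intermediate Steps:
L(M, O) = O*(M + O)
N(c) = 2*c*(c + c*(1 + c)) (N(c) = (c + c*(1 + c))*(c + c) = (c + c*(1 + c))*(2*c) = 2*c*(c + c*(1 + c)))
F = 364800 (F = (2*10²*(2 + 10))*(62 + 90) = (2*100*12)*152 = 2400*152 = 364800)
a(147, 56) + F = 56 + 364800 = 364856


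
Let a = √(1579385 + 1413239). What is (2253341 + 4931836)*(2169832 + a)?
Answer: 15590626980264 + 28740708*√187039 ≈ 1.5603e+13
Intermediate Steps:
a = 4*√187039 (a = √2992624 = 4*√187039 ≈ 1729.9)
(2253341 + 4931836)*(2169832 + a) = (2253341 + 4931836)*(2169832 + 4*√187039) = 7185177*(2169832 + 4*√187039) = 15590626980264 + 28740708*√187039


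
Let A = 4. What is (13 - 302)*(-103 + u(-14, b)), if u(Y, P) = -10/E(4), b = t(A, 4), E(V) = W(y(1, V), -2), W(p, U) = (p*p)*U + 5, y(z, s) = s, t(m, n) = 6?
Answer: 800819/27 ≈ 29660.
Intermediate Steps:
W(p, U) = 5 + U*p² (W(p, U) = p²*U + 5 = U*p² + 5 = 5 + U*p²)
E(V) = 5 - 2*V²
b = 6
u(Y, P) = 10/27 (u(Y, P) = -10/(5 - 2*4²) = -10/(5 - 2*16) = -10/(5 - 32) = -10/(-27) = -10*(-1/27) = 10/27)
(13 - 302)*(-103 + u(-14, b)) = (13 - 302)*(-103 + 10/27) = -289*(-2771/27) = 800819/27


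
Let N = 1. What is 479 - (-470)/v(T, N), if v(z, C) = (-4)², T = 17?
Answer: 4067/8 ≈ 508.38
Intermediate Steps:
v(z, C) = 16
479 - (-470)/v(T, N) = 479 - (-470)/16 = 479 - 1*(-235/8) = 479 + 235/8 = 4067/8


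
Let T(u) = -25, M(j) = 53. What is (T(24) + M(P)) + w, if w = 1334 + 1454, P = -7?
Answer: 2816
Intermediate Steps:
w = 2788
(T(24) + M(P)) + w = (-25 + 53) + 2788 = 28 + 2788 = 2816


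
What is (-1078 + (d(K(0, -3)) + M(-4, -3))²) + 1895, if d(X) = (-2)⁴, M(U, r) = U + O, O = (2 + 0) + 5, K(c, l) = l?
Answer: 1178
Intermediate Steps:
O = 7 (O = 2 + 5 = 7)
M(U, r) = 7 + U (M(U, r) = U + 7 = 7 + U)
d(X) = 16
(-1078 + (d(K(0, -3)) + M(-4, -3))²) + 1895 = (-1078 + (16 + (7 - 4))²) + 1895 = (-1078 + (16 + 3)²) + 1895 = (-1078 + 19²) + 1895 = (-1078 + 361) + 1895 = -717 + 1895 = 1178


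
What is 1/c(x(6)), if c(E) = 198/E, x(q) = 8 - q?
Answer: 1/99 ≈ 0.010101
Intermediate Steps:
1/c(x(6)) = 1/(198/(8 - 1*6)) = 1/(198/(8 - 6)) = 1/(198/2) = 1/(198*(½)) = 1/99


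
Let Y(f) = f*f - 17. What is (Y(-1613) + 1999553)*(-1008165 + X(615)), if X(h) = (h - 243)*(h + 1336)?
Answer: -1299376322865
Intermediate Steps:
Y(f) = -17 + f**2 (Y(f) = f**2 - 17 = -17 + f**2)
X(h) = (-243 + h)*(1336 + h)
(Y(-1613) + 1999553)*(-1008165 + X(615)) = ((-17 + (-1613)**2) + 1999553)*(-1008165 + (-324648 + 615**2 + 1093*615)) = ((-17 + 2601769) + 1999553)*(-1008165 + (-324648 + 378225 + 672195)) = (2601752 + 1999553)*(-1008165 + 725772) = 4601305*(-282393) = -1299376322865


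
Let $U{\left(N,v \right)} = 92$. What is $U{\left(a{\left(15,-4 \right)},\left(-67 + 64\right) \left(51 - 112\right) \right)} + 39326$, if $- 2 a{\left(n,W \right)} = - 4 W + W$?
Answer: $39418$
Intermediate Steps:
$a{\left(n,W \right)} = \frac{3 W}{2}$ ($a{\left(n,W \right)} = - \frac{- 4 W + W}{2} = - \frac{\left(-3\right) W}{2} = \frac{3 W}{2}$)
$U{\left(a{\left(15,-4 \right)},\left(-67 + 64\right) \left(51 - 112\right) \right)} + 39326 = 92 + 39326 = 39418$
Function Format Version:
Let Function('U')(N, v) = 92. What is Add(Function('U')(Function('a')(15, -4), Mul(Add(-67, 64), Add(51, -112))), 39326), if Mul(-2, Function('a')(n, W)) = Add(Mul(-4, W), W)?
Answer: 39418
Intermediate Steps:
Function('a')(n, W) = Mul(Rational(3, 2), W) (Function('a')(n, W) = Mul(Rational(-1, 2), Add(Mul(-4, W), W)) = Mul(Rational(-1, 2), Mul(-3, W)) = Mul(Rational(3, 2), W))
Add(Function('U')(Function('a')(15, -4), Mul(Add(-67, 64), Add(51, -112))), 39326) = Add(92, 39326) = 39418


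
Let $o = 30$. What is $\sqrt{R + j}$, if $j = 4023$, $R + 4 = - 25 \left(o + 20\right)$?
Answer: $\sqrt{2769} \approx 52.621$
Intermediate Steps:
$R = -1254$ ($R = -4 - 25 \left(30 + 20\right) = -4 - 1250 = -1254$)
$\sqrt{R + j} = \sqrt{-1254 + 4023} = \sqrt{2769}$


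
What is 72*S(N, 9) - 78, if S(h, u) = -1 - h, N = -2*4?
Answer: 426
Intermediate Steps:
N = -8
72*S(N, 9) - 78 = 72*(-1 - 1*(-8)) - 78 = 72*(-1 + 8) - 78 = 72*7 - 78 = 504 - 78 = 426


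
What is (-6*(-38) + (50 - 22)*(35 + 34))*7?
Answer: 15120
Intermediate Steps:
(-6*(-38) + (50 - 22)*(35 + 34))*7 = (228 + 28*69)*7 = (228 + 1932)*7 = 2160*7 = 15120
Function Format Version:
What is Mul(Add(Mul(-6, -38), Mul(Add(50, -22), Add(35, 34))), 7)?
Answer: 15120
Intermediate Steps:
Mul(Add(Mul(-6, -38), Mul(Add(50, -22), Add(35, 34))), 7) = Mul(Add(228, Mul(28, 69)), 7) = Mul(Add(228, 1932), 7) = Mul(2160, 7) = 15120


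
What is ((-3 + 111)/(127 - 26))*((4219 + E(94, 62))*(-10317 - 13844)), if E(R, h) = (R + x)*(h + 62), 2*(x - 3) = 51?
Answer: -50645611692/101 ≈ -5.0144e+8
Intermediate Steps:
x = 57/2 (x = 3 + (1/2)*51 = 3 + 51/2 = 57/2 ≈ 28.500)
E(R, h) = (62 + h)*(57/2 + R) (E(R, h) = (R + 57/2)*(h + 62) = (57/2 + R)*(62 + h) = (62 + h)*(57/2 + R))
((-3 + 111)/(127 - 26))*((4219 + E(94, 62))*(-10317 - 13844)) = ((-3 + 111)/(127 - 26))*((4219 + (1767 + 62*94 + (57/2)*62 + 94*62))*(-10317 - 13844)) = (108/101)*((4219 + (1767 + 5828 + 1767 + 5828))*(-24161)) = (108*(1/101))*((4219 + 15190)*(-24161)) = 108*(19409*(-24161))/101 = (108/101)*(-468940849) = -50645611692/101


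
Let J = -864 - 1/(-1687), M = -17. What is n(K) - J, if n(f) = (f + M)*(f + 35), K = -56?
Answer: 4043738/1687 ≈ 2397.0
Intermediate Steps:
n(f) = (-17 + f)*(35 + f) (n(f) = (f - 17)*(f + 35) = (-17 + f)*(35 + f))
J = -1457567/1687 (J = -864 - 1*(-1/1687) = -864 + 1/1687 = -1457567/1687 ≈ -864.00)
n(K) - J = (-595 + (-56)² + 18*(-56)) - 1*(-1457567/1687) = (-595 + 3136 - 1008) + 1457567/1687 = 1533 + 1457567/1687 = 4043738/1687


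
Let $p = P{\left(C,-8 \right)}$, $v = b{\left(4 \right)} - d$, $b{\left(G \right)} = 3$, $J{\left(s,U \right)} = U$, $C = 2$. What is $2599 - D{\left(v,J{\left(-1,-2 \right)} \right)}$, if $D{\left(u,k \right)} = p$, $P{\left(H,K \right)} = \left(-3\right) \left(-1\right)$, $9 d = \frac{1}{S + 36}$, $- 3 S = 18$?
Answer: $2596$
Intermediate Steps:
$S = -6$ ($S = \left(- \frac{1}{3}\right) 18 = -6$)
$d = \frac{1}{270}$ ($d = \frac{1}{9 \left(-6 + 36\right)} = \frac{1}{9 \cdot 30} = \frac{1}{9} \cdot \frac{1}{30} = \frac{1}{270} \approx 0.0037037$)
$P{\left(H,K \right)} = 3$
$v = \frac{809}{270}$ ($v = 3 - \frac{1}{270} = \frac{809}{270} \approx 2.9963$)
$p = 3$
$D{\left(u,k \right)} = 3$
$2599 - D{\left(v,J{\left(-1,-2 \right)} \right)} = 2599 - 3 = 2596$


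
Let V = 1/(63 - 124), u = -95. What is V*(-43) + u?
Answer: -5752/61 ≈ -94.295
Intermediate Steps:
V = -1/61 (V = 1/(-61) = -1/61 ≈ -0.016393)
V*(-43) + u = -1/61*(-43) - 95 = 43/61 - 95 = -5752/61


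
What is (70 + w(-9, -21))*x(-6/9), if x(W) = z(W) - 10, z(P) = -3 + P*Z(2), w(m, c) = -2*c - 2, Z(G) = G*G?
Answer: -5170/3 ≈ -1723.3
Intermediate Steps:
Z(G) = G²
w(m, c) = -2 - 2*c
z(P) = -3 + 4*P (z(P) = -3 + P*2² = -3 + P*4 = -3 + 4*P)
x(W) = -13 + 4*W (x(W) = (-3 + 4*W) - 10 = -13 + 4*W)
(70 + w(-9, -21))*x(-6/9) = (70 + (-2 - 2*(-21)))*(-13 + 4*(-6/9)) = (70 + (-2 + 42))*(-13 + 4*(-6*⅑)) = (70 + 40)*(-13 + 4*(-⅔)) = 110*(-13 - 8/3) = 110*(-47/3) = -5170/3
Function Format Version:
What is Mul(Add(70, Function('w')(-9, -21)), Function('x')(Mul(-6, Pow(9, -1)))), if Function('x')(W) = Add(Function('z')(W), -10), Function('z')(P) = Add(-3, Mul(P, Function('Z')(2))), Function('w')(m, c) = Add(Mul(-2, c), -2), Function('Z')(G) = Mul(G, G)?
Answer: Rational(-5170, 3) ≈ -1723.3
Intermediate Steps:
Function('Z')(G) = Pow(G, 2)
Function('w')(m, c) = Add(-2, Mul(-2, c))
Function('z')(P) = Add(-3, Mul(4, P)) (Function('z')(P) = Add(-3, Mul(P, Pow(2, 2))) = Add(-3, Mul(P, 4)) = Add(-3, Mul(4, P)))
Function('x')(W) = Add(-13, Mul(4, W)) (Function('x')(W) = Add(Add(-3, Mul(4, W)), -10) = Add(-13, Mul(4, W)))
Mul(Add(70, Function('w')(-9, -21)), Function('x')(Mul(-6, Pow(9, -1)))) = Mul(Add(70, Add(-2, Mul(-2, -21))), Add(-13, Mul(4, Mul(-6, Pow(9, -1))))) = Mul(Add(70, Add(-2, 42)), Add(-13, Mul(4, Mul(-6, Rational(1, 9))))) = Mul(Add(70, 40), Add(-13, Mul(4, Rational(-2, 3)))) = Mul(110, Add(-13, Rational(-8, 3))) = Mul(110, Rational(-47, 3)) = Rational(-5170, 3)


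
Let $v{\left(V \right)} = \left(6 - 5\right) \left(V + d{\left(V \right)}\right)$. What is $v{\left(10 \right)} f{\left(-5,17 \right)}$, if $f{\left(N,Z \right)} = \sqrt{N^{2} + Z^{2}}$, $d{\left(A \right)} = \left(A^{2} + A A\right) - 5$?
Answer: $205 \sqrt{314} \approx 3632.6$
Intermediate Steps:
$d{\left(A \right)} = -5 + 2 A^{2}$ ($d{\left(A \right)} = \left(A^{2} + A^{2}\right) - 5 = 2 A^{2} - 5 = -5 + 2 A^{2}$)
$v{\left(V \right)} = -5 + V + 2 V^{2}$ ($v{\left(V \right)} = \left(6 - 5\right) \left(V + \left(-5 + 2 V^{2}\right)\right) = 1 \left(-5 + V + 2 V^{2}\right) = -5 + V + 2 V^{2}$)
$v{\left(10 \right)} f{\left(-5,17 \right)} = \left(-5 + 10 + 2 \cdot 10^{2}\right) \sqrt{\left(-5\right)^{2} + 17^{2}} = \left(-5 + 10 + 2 \cdot 100\right) \sqrt{25 + 289} = \left(-5 + 10 + 200\right) \sqrt{314} = 205 \sqrt{314}$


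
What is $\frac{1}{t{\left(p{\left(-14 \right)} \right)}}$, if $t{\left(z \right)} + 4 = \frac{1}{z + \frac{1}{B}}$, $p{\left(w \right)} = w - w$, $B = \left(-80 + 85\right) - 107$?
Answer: $- \frac{1}{106} \approx -0.009434$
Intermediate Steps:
$B = -102$ ($B = 5 - 107 = -102$)
$p{\left(w \right)} = 0$
$t{\left(z \right)} = -4 + \frac{1}{- \frac{1}{102} + z}$ ($t{\left(z \right)} = -4 + \frac{1}{z + \frac{1}{-102}} = -4 + \frac{1}{z - \frac{1}{102}} = -4 + \frac{1}{- \frac{1}{102} + z}$)
$\frac{1}{t{\left(p{\left(-14 \right)} \right)}} = \frac{1}{2 \frac{1}{-1 + 102 \cdot 0} \left(53 - 0\right)} = \frac{1}{2 \frac{1}{-1 + 0} \left(53 + 0\right)} = \frac{1}{2 \frac{1}{-1} \cdot 53} = \frac{1}{2 \left(-1\right) 53} = \frac{1}{-106} = - \frac{1}{106}$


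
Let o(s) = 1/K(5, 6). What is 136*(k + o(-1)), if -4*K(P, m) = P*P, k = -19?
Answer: -65144/25 ≈ -2605.8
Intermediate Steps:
K(P, m) = -P²/4 (K(P, m) = -P*P/4 = -P²/4)
o(s) = -4/25 (o(s) = 1/(-¼*5²) = 1/(-¼*25) = 1/(-25/4) = -4/25)
136*(k + o(-1)) = 136*(-19 - 4/25) = 136*(-479/25) = -65144/25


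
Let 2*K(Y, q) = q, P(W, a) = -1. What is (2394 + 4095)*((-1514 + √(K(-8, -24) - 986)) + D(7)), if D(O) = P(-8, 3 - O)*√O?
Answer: -9824346 - 6489*√7 + 6489*I*√998 ≈ -9.8415e+6 + 2.05e+5*I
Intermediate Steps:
K(Y, q) = q/2
D(O) = -√O
(2394 + 4095)*((-1514 + √(K(-8, -24) - 986)) + D(7)) = (2394 + 4095)*((-1514 + √((½)*(-24) - 986)) - √7) = 6489*((-1514 + √(-12 - 986)) - √7) = 6489*((-1514 + √(-998)) - √7) = 6489*((-1514 + I*√998) - √7) = 6489*(-1514 - √7 + I*√998) = -9824346 - 6489*√7 + 6489*I*√998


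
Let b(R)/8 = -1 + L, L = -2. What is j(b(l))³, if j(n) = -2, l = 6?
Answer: -8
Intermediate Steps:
b(R) = -24 (b(R) = 8*(-1 - 2) = 8*(-3) = -24)
j(b(l))³ = (-2)³ = -8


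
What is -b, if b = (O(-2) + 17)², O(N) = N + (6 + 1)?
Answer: -484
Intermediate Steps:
O(N) = 7 + N (O(N) = N + 7 = 7 + N)
b = 484 (b = ((7 - 2) + 17)² = (5 + 17)² = 22² = 484)
-b = -1*484 = -484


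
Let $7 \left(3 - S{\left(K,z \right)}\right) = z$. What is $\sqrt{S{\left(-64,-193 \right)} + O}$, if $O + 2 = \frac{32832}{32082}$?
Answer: $\frac{2 \sqrt{10365063254}}{37429} \approx 5.4401$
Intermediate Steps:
$S{\left(K,z \right)} = 3 - \frac{z}{7}$
$O = - \frac{5222}{5347}$ ($O = -2 + \frac{32832}{32082} = -2 + 32832 \cdot \frac{1}{32082} = -2 + \frac{5472}{5347} = - \frac{5222}{5347} \approx -0.97662$)
$\sqrt{S{\left(-64,-193 \right)} + O} = \sqrt{\left(3 - - \frac{193}{7}\right) - \frac{5222}{5347}} = \sqrt{\left(3 + \frac{193}{7}\right) - \frac{5222}{5347}} = \sqrt{\frac{214}{7} - \frac{5222}{5347}} = \sqrt{\frac{1107704}{37429}} = \frac{2 \sqrt{10365063254}}{37429}$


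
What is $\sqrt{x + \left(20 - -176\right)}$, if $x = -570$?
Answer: $i \sqrt{374} \approx 19.339 i$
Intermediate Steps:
$\sqrt{x + \left(20 - -176\right)} = \sqrt{-570 + \left(20 - -176\right)} = \sqrt{-570 + \left(20 + 176\right)} = \sqrt{-570 + 196} = \sqrt{-374} = i \sqrt{374}$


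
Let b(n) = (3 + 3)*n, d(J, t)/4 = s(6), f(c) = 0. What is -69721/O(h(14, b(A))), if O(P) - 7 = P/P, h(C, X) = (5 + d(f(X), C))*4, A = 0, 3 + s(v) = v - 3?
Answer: -69721/8 ≈ -8715.1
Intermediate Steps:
s(v) = -6 + v (s(v) = -3 + (v - 3) = -3 + (-3 + v) = -6 + v)
d(J, t) = 0 (d(J, t) = 4*(-6 + 6) = 4*0 = 0)
b(n) = 6*n
h(C, X) = 20 (h(C, X) = (5 + 0)*4 = 5*4 = 20)
O(P) = 8 (O(P) = 7 + P/P = 7 + 1 = 8)
-69721/O(h(14, b(A))) = -69721/8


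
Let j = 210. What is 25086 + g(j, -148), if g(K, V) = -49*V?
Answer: 32338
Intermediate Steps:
25086 + g(j, -148) = 25086 - 49*(-148) = 25086 + 7252 = 32338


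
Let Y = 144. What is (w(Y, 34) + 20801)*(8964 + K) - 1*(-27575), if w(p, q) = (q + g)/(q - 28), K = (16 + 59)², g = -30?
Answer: 303503090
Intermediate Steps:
K = 5625 (K = 75² = 5625)
w(p, q) = (-30 + q)/(-28 + q) (w(p, q) = (q - 30)/(q - 28) = (-30 + q)/(-28 + q))
(w(Y, 34) + 20801)*(8964 + K) - 1*(-27575) = ((-30 + 34)/(-28 + 34) + 20801)*(8964 + 5625) - 1*(-27575) = (4/6 + 20801)*14589 + 27575 = ((⅙)*4 + 20801)*14589 + 27575 = (⅔ + 20801)*14589 + 27575 = (62405/3)*14589 + 27575 = 303475515 + 27575 = 303503090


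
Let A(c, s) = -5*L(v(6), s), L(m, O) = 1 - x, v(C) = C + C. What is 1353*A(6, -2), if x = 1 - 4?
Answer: -27060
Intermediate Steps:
v(C) = 2*C
x = -3
L(m, O) = 4 (L(m, O) = 1 - 1*(-3) = 1 + 3 = 4)
A(c, s) = -20 (A(c, s) = -5*4 = -20)
1353*A(6, -2) = 1353*(-20) = -27060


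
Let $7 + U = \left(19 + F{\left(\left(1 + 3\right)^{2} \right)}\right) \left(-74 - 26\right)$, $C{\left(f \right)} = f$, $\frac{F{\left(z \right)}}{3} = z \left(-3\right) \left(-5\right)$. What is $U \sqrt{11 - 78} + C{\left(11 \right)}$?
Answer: $11 - 73907 i \sqrt{67} \approx 11.0 - 6.0496 \cdot 10^{5} i$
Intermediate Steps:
$F{\left(z \right)} = 45 z$ ($F{\left(z \right)} = 3 z \left(-3\right) \left(-5\right) = 3 - 3 z \left(-5\right) = 3 \cdot 15 z = 45 z$)
$U = -73907$ ($U = -7 + \left(19 + 45 \left(1 + 3\right)^{2}\right) \left(-74 - 26\right) = -7 + \left(19 + 45 \cdot 4^{2}\right) \left(-100\right) = -7 + \left(19 + 45 \cdot 16\right) \left(-100\right) = -7 + \left(19 + 720\right) \left(-100\right) = -7 + 739 \left(-100\right) = -7 - 73900 = -73907$)
$U \sqrt{11 - 78} + C{\left(11 \right)} = - 73907 \sqrt{11 - 78} + 11 = - 73907 \sqrt{-67} + 11 = - 73907 i \sqrt{67} + 11 = 11 - 73907 i \sqrt{67}$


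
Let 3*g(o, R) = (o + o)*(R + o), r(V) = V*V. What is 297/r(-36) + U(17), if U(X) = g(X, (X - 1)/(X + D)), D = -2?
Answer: 147589/720 ≈ 204.98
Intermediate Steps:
r(V) = V²
g(o, R) = 2*o*(R + o)/3 (g(o, R) = ((o + o)*(R + o))/3 = ((2*o)*(R + o))/3 = (2*o*(R + o))/3 = 2*o*(R + o)/3)
U(X) = 2*X*(X + (-1 + X)/(-2 + X))/3 (U(X) = 2*X*((X - 1)/(X - 2) + X)/3 = 2*X*((-1 + X)/(-2 + X) + X)/3 = 2*X*(X + (-1 + X)/(-2 + X))/3)
297/r(-36) + U(17) = 297/(-36)² + (⅔)*17*(-1 + 17² - 1*17)/(-2 + 17) = 297/1296 + (⅔)*17*(-1 + 289 - 17)/15 = (1/1296)*297 + (⅔)*17*(1/15)*271 = 11/48 + 9214/45 = 147589/720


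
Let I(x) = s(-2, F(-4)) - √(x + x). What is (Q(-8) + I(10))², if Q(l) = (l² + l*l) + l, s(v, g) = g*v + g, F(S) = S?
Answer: 15396 - 496*√5 ≈ 14287.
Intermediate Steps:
s(v, g) = g + g*v
Q(l) = l + 2*l² (Q(l) = (l² + l²) + l = 2*l² + l = l + 2*l²)
I(x) = 4 - √2*√x (I(x) = -4*(1 - 2) - √(x + x) = -4*(-1) - √(2*x) = 4 - √2*√x)
(Q(-8) + I(10))² = (-8*(1 + 2*(-8)) + (4 - √2*√10))² = (-8*(1 - 16) + (4 - 2*√5))² = (-8*(-15) + (4 - 2*√5))² = (120 + (4 - 2*√5))² = (124 - 2*√5)²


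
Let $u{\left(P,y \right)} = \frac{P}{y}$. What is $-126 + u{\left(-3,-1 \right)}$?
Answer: $-123$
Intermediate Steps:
$-126 + u{\left(-3,-1 \right)} = -126 - \frac{3}{-1} = -126 - -3 = -126 + 3 = -123$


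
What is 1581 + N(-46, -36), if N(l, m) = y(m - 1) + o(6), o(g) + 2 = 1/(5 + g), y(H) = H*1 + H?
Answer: 16556/11 ≈ 1505.1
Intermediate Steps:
y(H) = 2*H (y(H) = H + H = 2*H)
o(g) = -2 + 1/(5 + g)
N(l, m) = -43/11 + 2*m (N(l, m) = 2*(m - 1) + (-9 - 2*6)/(5 + 6) = 2*(-1 + m) + (-9 - 12)/11 = (-2 + 2*m) + (1/11)*(-21) = (-2 + 2*m) - 21/11 = -43/11 + 2*m)
1581 + N(-46, -36) = 1581 + (-43/11 + 2*(-36)) = 1581 + (-43/11 - 72) = 1581 - 835/11 = 16556/11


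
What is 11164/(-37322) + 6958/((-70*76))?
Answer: -11395677/7091180 ≈ -1.6070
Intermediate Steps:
11164/(-37322) + 6958/((-70*76)) = 11164*(-1/37322) + 6958/(-5320) = -5582/18661 + 6958*(-1/5320) = -5582/18661 - 497/380 = -11395677/7091180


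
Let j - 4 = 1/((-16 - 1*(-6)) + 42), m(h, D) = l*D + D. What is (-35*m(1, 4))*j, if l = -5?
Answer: 4515/2 ≈ 2257.5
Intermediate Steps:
m(h, D) = -4*D (m(h, D) = -5*D + D = -4*D)
j = 129/32 (j = 4 + 1/((-16 - 1*(-6)) + 42) = 4 + 1/((-16 + 6) + 42) = 4 + 1/(-10 + 42) = 4 + 1/32 = 129/32 ≈ 4.0313)
(-35*m(1, 4))*j = -(-140)*4*(129/32) = -35*(-16)*(129/32) = 560*(129/32) = 4515/2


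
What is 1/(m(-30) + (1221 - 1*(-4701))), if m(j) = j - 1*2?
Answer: 1/5890 ≈ 0.00016978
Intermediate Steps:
m(j) = -2 + j (m(j) = j - 2 = -2 + j)
1/(m(-30) + (1221 - 1*(-4701))) = 1/((-2 - 30) + (1221 - 1*(-4701))) = 1/(-32 + (1221 + 4701)) = 1/(-32 + 5922) = 1/5890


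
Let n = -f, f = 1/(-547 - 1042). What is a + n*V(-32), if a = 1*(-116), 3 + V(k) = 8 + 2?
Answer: -26331/227 ≈ -116.00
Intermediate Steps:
f = -1/1589 (f = 1/(-1589) = -1/1589 ≈ -0.00062933)
V(k) = 7 (V(k) = -3 + (8 + 2) = -3 + 10 = 7)
n = 1/1589 (n = -1*(-1/1589) = 1/1589 ≈ 0.00062933)
a = -116
a + n*V(-32) = -116 + (1/1589)*7 = -116 + 1/227 = -26331/227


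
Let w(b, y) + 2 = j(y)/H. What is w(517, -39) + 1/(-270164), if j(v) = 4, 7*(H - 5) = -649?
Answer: -169663299/82940348 ≈ -2.0456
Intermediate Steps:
H = -614/7 (H = 5 + (⅐)*(-649) = 5 - 649/7 = -614/7 ≈ -87.714)
w(b, y) = -628/307 (w(b, y) = -2 + 4/(-614/7) = -2 + 4*(-7/614) = -2 - 14/307 = -628/307)
w(517, -39) + 1/(-270164) = -628/307 + 1/(-270164) = -628/307 - 1/270164 = -169663299/82940348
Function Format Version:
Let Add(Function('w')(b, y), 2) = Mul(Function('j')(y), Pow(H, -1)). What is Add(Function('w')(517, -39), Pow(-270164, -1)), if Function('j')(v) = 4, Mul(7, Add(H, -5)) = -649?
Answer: Rational(-169663299, 82940348) ≈ -2.0456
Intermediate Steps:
H = Rational(-614, 7) (H = Add(5, Mul(Rational(1, 7), -649)) = Add(5, Rational(-649, 7)) = Rational(-614, 7) ≈ -87.714)
Function('w')(b, y) = Rational(-628, 307) (Function('w')(b, y) = Add(-2, Mul(4, Pow(Rational(-614, 7), -1))) = Add(-2, Mul(4, Rational(-7, 614))) = Add(-2, Rational(-14, 307)) = Rational(-628, 307))
Add(Function('w')(517, -39), Pow(-270164, -1)) = Add(Rational(-628, 307), Pow(-270164, -1)) = Add(Rational(-628, 307), Rational(-1, 270164)) = Rational(-169663299, 82940348)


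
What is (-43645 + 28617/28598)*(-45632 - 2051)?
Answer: 59514634907519/28598 ≈ 2.0811e+9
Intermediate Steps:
(-43645 + 28617/28598)*(-45632 - 2051) = (-43645 + 28617*(1/28598))*(-47683) = (-43645 + 28617/28598)*(-47683) = -1248131093/28598*(-47683) = 59514634907519/28598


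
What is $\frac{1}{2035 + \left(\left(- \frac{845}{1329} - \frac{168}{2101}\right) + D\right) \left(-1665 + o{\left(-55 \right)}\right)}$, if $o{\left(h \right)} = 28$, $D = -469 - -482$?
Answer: $- \frac{2792229}{50467503305} \approx -5.5327 \cdot 10^{-5}$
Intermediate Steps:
$D = 13$ ($D = -469 + 482 = 13$)
$\frac{1}{2035 + \left(\left(- \frac{845}{1329} - \frac{168}{2101}\right) + D\right) \left(-1665 + o{\left(-55 \right)}\right)} = \frac{1}{2035 + \left(\left(- \frac{845}{1329} - \frac{168}{2101}\right) + 13\right) \left(-1665 + 28\right)} = \frac{1}{2035 + \left(\left(\left(-845\right) \frac{1}{1329} - \frac{168}{2101}\right) + 13\right) \left(-1637\right)} = \frac{1}{2035 + \left(\left(- \frac{845}{1329} - \frac{168}{2101}\right) + 13\right) \left(-1637\right)} = \frac{1}{2035 + \left(- \frac{1998617}{2792229} + 13\right) \left(-1637\right)} = \frac{1}{2035 + \frac{34300360}{2792229} \left(-1637\right)} = \frac{1}{2035 - \frac{56149689320}{2792229}} = \frac{1}{- \frac{50467503305}{2792229}} = - \frac{2792229}{50467503305}$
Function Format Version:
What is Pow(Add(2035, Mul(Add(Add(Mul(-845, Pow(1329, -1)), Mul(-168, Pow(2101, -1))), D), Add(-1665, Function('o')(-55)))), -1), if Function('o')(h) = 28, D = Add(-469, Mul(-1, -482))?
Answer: Rational(-2792229, 50467503305) ≈ -5.5327e-5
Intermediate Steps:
D = 13 (D = Add(-469, 482) = 13)
Pow(Add(2035, Mul(Add(Add(Mul(-845, Pow(1329, -1)), Mul(-168, Pow(2101, -1))), D), Add(-1665, Function('o')(-55)))), -1) = Pow(Add(2035, Mul(Add(Add(Mul(-845, Pow(1329, -1)), Mul(-168, Pow(2101, -1))), 13), Add(-1665, 28))), -1) = Pow(Add(2035, Mul(Add(Add(Mul(-845, Rational(1, 1329)), Mul(-168, Rational(1, 2101))), 13), -1637)), -1) = Pow(Add(2035, Mul(Add(Add(Rational(-845, 1329), Rational(-168, 2101)), 13), -1637)), -1) = Pow(Add(2035, Mul(Add(Rational(-1998617, 2792229), 13), -1637)), -1) = Pow(Add(2035, Mul(Rational(34300360, 2792229), -1637)), -1) = Pow(Add(2035, Rational(-56149689320, 2792229)), -1) = Pow(Rational(-50467503305, 2792229), -1) = Rational(-2792229, 50467503305)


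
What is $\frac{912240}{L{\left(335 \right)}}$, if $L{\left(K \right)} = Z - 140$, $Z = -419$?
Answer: $- \frac{912240}{559} \approx -1631.9$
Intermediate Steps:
$L{\left(K \right)} = -559$ ($L{\left(K \right)} = -419 - 140 = -559$)
$\frac{912240}{L{\left(335 \right)}} = \frac{912240}{-559} = 912240 \left(- \frac{1}{559}\right) = - \frac{912240}{559}$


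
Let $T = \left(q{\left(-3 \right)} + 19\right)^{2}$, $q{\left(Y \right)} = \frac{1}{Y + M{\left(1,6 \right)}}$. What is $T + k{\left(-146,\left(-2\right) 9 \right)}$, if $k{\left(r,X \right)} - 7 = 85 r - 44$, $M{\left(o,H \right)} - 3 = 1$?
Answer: $-12047$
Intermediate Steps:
$M{\left(o,H \right)} = 4$ ($M{\left(o,H \right)} = 3 + 1 = 4$)
$k{\left(r,X \right)} = -37 + 85 r$ ($k{\left(r,X \right)} = 7 + \left(85 r - 44\right) = 7 + \left(-44 + 85 r\right) = -37 + 85 r$)
$q{\left(Y \right)} = \frac{1}{4 + Y}$ ($q{\left(Y \right)} = \frac{1}{Y + 4} = \frac{1}{4 + Y}$)
$T = 400$ ($T = \left(\frac{1}{4 - 3} + 19\right)^{2} = \left(1^{-1} + 19\right)^{2} = \left(1 + 19\right)^{2} = 20^{2} = 400$)
$T + k{\left(-146,\left(-2\right) 9 \right)} = 400 + \left(-37 + 85 \left(-146\right)\right) = 400 - 12447 = -12047$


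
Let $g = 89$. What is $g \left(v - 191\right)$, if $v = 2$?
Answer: $-16821$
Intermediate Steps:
$g \left(v - 191\right) = 89 \left(2 - 191\right) = 89 \left(-189\right) = -16821$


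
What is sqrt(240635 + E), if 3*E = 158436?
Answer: sqrt(293447) ≈ 541.71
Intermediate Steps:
E = 52812 (E = (1/3)*158436 = 52812)
sqrt(240635 + E) = sqrt(240635 + 52812) = sqrt(293447)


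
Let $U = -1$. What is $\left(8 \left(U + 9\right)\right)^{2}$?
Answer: $4096$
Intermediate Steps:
$\left(8 \left(U + 9\right)\right)^{2} = \left(8 \left(-1 + 9\right)\right)^{2} = \left(8 \cdot 8\right)^{2} = 64^{2} = 4096$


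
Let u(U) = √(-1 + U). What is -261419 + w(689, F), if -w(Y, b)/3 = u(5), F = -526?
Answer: -261425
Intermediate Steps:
w(Y, b) = -6 (w(Y, b) = -3*√(-1 + 5) = -3*√4 = -3*2 = -6)
-261419 + w(689, F) = -261419 - 6 = -261425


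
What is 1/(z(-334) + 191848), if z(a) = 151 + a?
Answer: 1/191665 ≈ 5.2174e-6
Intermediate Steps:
1/(z(-334) + 191848) = 1/((151 - 334) + 191848) = 1/(-183 + 191848) = 1/191665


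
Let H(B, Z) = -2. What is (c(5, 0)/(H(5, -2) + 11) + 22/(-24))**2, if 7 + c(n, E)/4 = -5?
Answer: 625/16 ≈ 39.063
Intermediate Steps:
c(n, E) = -48 (c(n, E) = -28 + 4*(-5) = -28 - 20 = -48)
(c(5, 0)/(H(5, -2) + 11) + 22/(-24))**2 = (-48/(-2 + 11) + 22/(-24))**2 = (-48/9 + 22*(-1/24))**2 = (-48*1/9 - 11/12)**2 = (-16/3 - 11/12)**2 = (-25/4)**2 = 625/16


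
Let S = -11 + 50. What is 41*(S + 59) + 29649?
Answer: 33667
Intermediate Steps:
S = 39
41*(S + 59) + 29649 = 41*(39 + 59) + 29649 = 41*98 + 29649 = 4018 + 29649 = 33667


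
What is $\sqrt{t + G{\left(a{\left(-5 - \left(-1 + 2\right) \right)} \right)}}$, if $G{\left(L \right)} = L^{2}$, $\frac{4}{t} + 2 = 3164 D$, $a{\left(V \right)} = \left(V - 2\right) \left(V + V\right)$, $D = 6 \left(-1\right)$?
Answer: $\frac{\sqrt{830518704598}}{9493} \approx 96.0$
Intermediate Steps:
$D = -6$
$a{\left(V \right)} = 2 V \left(-2 + V\right)$ ($a{\left(V \right)} = \left(-2 + V\right) 2 V = 2 V \left(-2 + V\right)$)
$t = - \frac{2}{9493}$ ($t = \frac{4}{-2 + 3164 \left(-6\right)} = \frac{4}{-2 - 18984} = \frac{4}{-18986} = 4 \left(- \frac{1}{18986}\right) = - \frac{2}{9493} \approx -0.00021068$)
$\sqrt{t + G{\left(a{\left(-5 - \left(-1 + 2\right) \right)} \right)}} = \sqrt{- \frac{2}{9493} + \left(2 \left(-5 - \left(-1 + 2\right)\right) \left(-2 - 6\right)\right)^{2}} = \sqrt{- \frac{2}{9493} + \left(2 \left(-5 - 1\right) \left(-2 - 6\right)\right)^{2}} = \sqrt{- \frac{2}{9493} + \left(2 \left(-6\right) \left(-2 - 6\right)\right)^{2}} = \sqrt{- \frac{2}{9493} + \left(2 \left(-6\right) \left(-8\right)\right)^{2}} = \sqrt{- \frac{2}{9493} + 96^{2}} = \sqrt{- \frac{2}{9493} + 9216} = \sqrt{\frac{87487486}{9493}} = \frac{\sqrt{830518704598}}{9493}$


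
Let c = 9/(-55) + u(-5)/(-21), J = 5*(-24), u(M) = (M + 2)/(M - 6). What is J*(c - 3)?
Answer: 29352/77 ≈ 381.19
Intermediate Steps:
u(M) = (2 + M)/(-6 + M)
J = -120
c = -68/385 (c = 9/(-55) + ((2 - 5)/(-6 - 5))/(-21) = 9*(-1/55) + (-3/(-11))*(-1/21) = -9/55 - 1/11*(-3)*(-1/21) = -9/55 + (3/11)*(-1/21) = -9/55 - 1/77 = -68/385 ≈ -0.17662)
J*(c - 3) = -120*(-68/385 - 3) = -120*(-1223/385) = 29352/77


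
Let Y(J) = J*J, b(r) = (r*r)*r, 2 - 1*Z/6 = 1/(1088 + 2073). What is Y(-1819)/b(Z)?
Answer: 104505437001343841/54552055858776 ≈ 1915.7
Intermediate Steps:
Z = 37926/3161 (Z = 12 - 6/(1088 + 2073) = 12 - 6/3161 = 37926/3161 ≈ 11.998)
b(r) = r³ (b(r) = r²*r = r³)
Y(J) = J²
Y(-1819)/b(Z) = (-1819)²/((37926/3161)³) = 3308761/(54552055858776/31584462281) = 3308761*(31584462281/54552055858776) = 104505437001343841/54552055858776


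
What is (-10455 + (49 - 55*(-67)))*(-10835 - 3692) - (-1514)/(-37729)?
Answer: 3683707397429/37729 ≈ 9.7636e+7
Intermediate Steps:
(-10455 + (49 - 55*(-67)))*(-10835 - 3692) - (-1514)/(-37729) = (-10455 + (49 + 3685))*(-14527) - (-1514)*(-1)/37729 = (-10455 + 3734)*(-14527) - 1*1514/37729 = -6721*(-14527) - 1514/37729 = 97635967 - 1514/37729 = 3683707397429/37729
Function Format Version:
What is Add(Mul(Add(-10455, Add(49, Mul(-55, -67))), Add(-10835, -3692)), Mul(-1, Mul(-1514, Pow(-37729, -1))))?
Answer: Rational(3683707397429, 37729) ≈ 9.7636e+7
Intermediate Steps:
Add(Mul(Add(-10455, Add(49, Mul(-55, -67))), Add(-10835, -3692)), Mul(-1, Mul(-1514, Pow(-37729, -1)))) = Add(Mul(Add(-10455, Add(49, 3685)), -14527), Mul(-1, Mul(-1514, Rational(-1, 37729)))) = Add(Mul(Add(-10455, 3734), -14527), Mul(-1, Rational(1514, 37729))) = Add(Mul(-6721, -14527), Rational(-1514, 37729)) = Add(97635967, Rational(-1514, 37729)) = Rational(3683707397429, 37729)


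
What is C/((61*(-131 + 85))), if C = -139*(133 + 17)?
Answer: 10425/1403 ≈ 7.4305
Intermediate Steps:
C = -20850 (C = -139*150 = -20850)
C/((61*(-131 + 85))) = -20850*1/(61*(-131 + 85)) = -20850/(61*(-46)) = -20850/(-2806) = -20850*(-1/2806) = 10425/1403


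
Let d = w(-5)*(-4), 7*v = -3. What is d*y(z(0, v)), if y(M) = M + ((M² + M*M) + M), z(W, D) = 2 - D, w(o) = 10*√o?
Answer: -32640*I*√5/49 ≈ -1489.5*I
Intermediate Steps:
v = -3/7 (v = (⅐)*(-3) = -3/7 ≈ -0.42857)
d = -40*I*√5 (d = (10*√(-5))*(-4) = (10*(I*√5))*(-4) = (10*I*√5)*(-4) = -40*I*√5 ≈ -89.443*I)
y(M) = 2*M + 2*M² (y(M) = M + ((M² + M²) + M) = M + (2*M² + M) = M + (M + 2*M²) = 2*M + 2*M²)
d*y(z(0, v)) = (-40*I*√5)*(2*(2 - 1*(-3/7))*(1 + (2 - 1*(-3/7)))) = (-40*I*√5)*(2*(2 + 3/7)*(1 + (2 + 3/7))) = (-40*I*√5)*(2*(17/7)*(1 + 17/7)) = (-40*I*√5)*(2*(17/7)*(24/7)) = -40*I*√5*(816/49) = -32640*I*√5/49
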